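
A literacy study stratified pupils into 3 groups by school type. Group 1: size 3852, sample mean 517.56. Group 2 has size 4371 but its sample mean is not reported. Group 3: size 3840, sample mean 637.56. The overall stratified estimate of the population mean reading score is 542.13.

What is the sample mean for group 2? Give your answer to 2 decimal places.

N = 3852 + 4371 + 3840 = 12063.
Overall total = μ·N = 542.13·12063 = 6539714.19.
Subtract the known strata: 3852·517.56 + 3840·637.56 = 4441871.52.
Remaining total for group 2: 6539714.19 − 4441871.52 = 2097842.67.
Divide by its size: 2097842.67 / 4371 = 479.9457... → 479.95.

479.95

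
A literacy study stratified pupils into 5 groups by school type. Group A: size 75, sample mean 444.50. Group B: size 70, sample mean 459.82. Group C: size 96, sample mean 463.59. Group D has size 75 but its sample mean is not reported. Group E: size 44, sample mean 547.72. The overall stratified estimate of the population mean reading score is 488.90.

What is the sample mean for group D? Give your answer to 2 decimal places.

N = 75 + 70 + 96 + 75 + 44 = 360.
Overall total = μ·N = 488.90·360 = 176004.
Subtract the known strata: 75·444.50 + 70·459.82 + 96·463.59 + 44·547.72 = 134129.22.
Remaining total for group D: 176004 − 134129.22 = 41874.78.
Divide by its size: 41874.78 / 75 = 558.3304 → 558.33.

558.33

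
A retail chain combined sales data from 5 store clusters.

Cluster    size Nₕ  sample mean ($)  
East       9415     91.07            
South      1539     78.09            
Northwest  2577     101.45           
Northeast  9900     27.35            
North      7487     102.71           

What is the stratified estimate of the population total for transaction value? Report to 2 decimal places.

Population total = Σ Nₕ·x̄ₕ (each stratum's size times its mean).
9415·91.07 + 1539·78.09 + 2577·101.45 + 9900·27.35 + 7487·102.71 = 857424.05 + 120180.51 + 261436.65 + 270765 + 768989.77 = 2278795.98.

2278795.98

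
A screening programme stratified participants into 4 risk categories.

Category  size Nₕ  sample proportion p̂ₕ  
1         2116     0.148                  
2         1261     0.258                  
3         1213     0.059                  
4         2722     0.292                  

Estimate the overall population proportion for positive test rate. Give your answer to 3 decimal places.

N = 2116 + 1261 + 1213 + 2722 = 7312.
Overall proportion = Σ (Nₕ/N)·p̂ₕ.
Σ Nₕp̂ₕ = 313.168 + 325.338 + 71.567 + 794.824 = 1504.897.
1504.897 / 7312 = 0.20581... → 0.206.

0.206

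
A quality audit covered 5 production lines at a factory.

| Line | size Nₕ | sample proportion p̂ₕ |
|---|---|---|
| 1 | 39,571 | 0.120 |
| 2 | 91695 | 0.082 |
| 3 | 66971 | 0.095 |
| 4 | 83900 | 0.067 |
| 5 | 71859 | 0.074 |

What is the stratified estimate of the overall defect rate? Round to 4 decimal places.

0.0835

N = 39571 + 91695 + 66971 + 83900 + 71859 = 353996.
Overall proportion = Σ (Nₕ/N)·p̂ₕ.
Σ Nₕp̂ₕ = 4748.52 + 7518.99 + 6362.245 + 5621.3 + 5317.566 = 29568.621.
29568.621 / 353996 = 0.083528... → 0.0835.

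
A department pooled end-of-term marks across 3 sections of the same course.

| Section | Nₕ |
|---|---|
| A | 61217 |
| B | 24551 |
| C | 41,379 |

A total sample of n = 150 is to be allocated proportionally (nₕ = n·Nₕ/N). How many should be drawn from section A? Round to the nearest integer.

N = 61217 + 24551 + 41379 = 127147.
n_A = 150·61217/127147 = 72.220... → 72.

72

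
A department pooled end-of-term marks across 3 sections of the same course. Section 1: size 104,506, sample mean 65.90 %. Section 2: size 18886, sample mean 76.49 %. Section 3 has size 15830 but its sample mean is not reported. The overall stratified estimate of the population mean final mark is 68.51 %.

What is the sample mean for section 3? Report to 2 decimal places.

Σ Nₕx̄ₕ = N·μ, so 15830·x̄_3 = 139222·68.51 − (104506·65.90 + 18886·76.49).
= 9538099.22 − 8331535.54 = 1206563.68.
x̄_3 = 1206563.68 / 15830 = 76.2201... → 76.22.

76.22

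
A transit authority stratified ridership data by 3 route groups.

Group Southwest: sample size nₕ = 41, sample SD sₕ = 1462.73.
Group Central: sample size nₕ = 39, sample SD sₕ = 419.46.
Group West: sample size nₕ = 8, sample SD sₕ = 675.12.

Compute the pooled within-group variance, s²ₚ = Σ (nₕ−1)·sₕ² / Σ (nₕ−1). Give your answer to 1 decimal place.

1123054.7

Southwest: (41−1)·1462.73² = 40·2139579.0529 = 85583162.116
Central: (39−1)·419.46² = 38·175946.6916 = 6685974.2808
West: (8−1)·675.12² = 7·455787.0144 = 3190509.1008
Numerator = 95459645.4976; denominator = Σ(nₕ−1) = 85.
s²ₚ = 95459645.4976/85 = 1123054.653... → 1123054.7.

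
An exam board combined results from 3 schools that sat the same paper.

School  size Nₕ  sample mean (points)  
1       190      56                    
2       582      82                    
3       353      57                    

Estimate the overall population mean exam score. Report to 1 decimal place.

69.8

N = 190 + 582 + 353 = 1125.
Overall mean = Σ (Nₕ/N)·x̄ₕ — weight by population share, not a simple average.
Σ Nₕx̄ₕ = 190·56 + 582·82 + 353·57 = 10640 + 47724 + 20121 = 78485.
Divide by N: 78485 / 1125 = 69.764... → 69.8.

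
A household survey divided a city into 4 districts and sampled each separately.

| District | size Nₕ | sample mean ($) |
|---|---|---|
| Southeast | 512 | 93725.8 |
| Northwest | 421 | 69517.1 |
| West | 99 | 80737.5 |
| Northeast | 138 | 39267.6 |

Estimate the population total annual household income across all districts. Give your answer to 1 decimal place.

Population total = Σ Nₕ·x̄ₕ (each stratum's size times its mean).
512·93725.8 + 421·69517.1 + 99·80737.5 + 138·39267.6 = 47987609.6 + 29266699.1 + 7993012.5 + 5418928.8 = 90666250.0.

90666250.0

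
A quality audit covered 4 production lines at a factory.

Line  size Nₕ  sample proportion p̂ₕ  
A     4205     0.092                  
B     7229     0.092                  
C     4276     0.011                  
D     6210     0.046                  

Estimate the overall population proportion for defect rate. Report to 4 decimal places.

Wₕ = Nₕ/N with N = 21920: 0.1918, 0.3298, 0.1951, 0.2833.
p̂_st = 0.1918·0.092 + 0.3298·0.092 + 0.1951·0.011 + 0.2833·0.046 ≈ 0.063167... → 0.0632.

0.0632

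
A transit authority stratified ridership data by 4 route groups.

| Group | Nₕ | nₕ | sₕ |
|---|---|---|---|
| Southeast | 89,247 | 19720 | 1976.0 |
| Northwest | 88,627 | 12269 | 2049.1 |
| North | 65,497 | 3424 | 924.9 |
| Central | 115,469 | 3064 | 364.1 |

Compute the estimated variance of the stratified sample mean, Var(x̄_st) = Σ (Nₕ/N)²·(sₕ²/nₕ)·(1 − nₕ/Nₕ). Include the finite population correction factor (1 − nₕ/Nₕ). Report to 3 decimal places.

N = 358840. Term for each stratum: Wₕ²sₕ²/nₕ·(1−nₕ/Nₕ).
Var(x̄_st) = 9.541406 + 17.986060 + 7.888206 + 4.361159 = 39.776832 → 39.777.

39.777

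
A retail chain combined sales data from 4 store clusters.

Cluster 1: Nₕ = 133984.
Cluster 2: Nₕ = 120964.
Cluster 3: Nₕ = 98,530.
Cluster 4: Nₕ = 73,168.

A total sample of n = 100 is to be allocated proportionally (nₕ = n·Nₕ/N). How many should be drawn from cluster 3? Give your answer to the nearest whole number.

Share of cluster 3 = 98530/426646 = 0.23094.
Allocate 100 × 0.23094 = 23.094... → 23.

23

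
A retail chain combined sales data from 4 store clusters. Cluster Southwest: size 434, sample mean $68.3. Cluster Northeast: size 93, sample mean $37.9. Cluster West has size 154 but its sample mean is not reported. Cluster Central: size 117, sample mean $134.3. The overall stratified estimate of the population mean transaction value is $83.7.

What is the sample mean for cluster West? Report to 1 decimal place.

N = 434 + 93 + 154 + 117 = 798.
Overall total = μ·N = 83.7·798 = 66792.6.
Subtract the known strata: 434·68.3 + 93·37.9 + 117·134.3 = 48880.
Remaining total for cluster West: 66792.6 − 48880 = 17912.6.
Divide by its size: 17912.6 / 154 = 116.316... → 116.3.

116.3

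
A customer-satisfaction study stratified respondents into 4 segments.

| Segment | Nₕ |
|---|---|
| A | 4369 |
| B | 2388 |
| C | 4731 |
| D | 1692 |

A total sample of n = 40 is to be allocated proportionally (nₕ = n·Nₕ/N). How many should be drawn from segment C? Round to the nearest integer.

14

N = 4369 + 2388 + 4731 + 1692 = 13180.
n_C = 40·4731/13180 = 14.358... → 14.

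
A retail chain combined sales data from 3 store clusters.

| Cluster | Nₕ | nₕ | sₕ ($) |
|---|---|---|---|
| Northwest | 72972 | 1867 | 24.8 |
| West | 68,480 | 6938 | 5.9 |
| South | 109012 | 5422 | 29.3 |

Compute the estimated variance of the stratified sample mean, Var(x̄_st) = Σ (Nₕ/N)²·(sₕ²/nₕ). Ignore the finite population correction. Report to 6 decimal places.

N = 250464; Wₕ = Nₕ/N.
cluster Northwest: (72972/250464)²·24.8²/1867 = 0.027962817
cluster West: (68480/250464)²·5.9²/6938 = 0.000375065
cluster South: (109012/250464)²·29.3²/5422 = 0.029993954
Sum = 0.058331836 → 0.058332.

0.058332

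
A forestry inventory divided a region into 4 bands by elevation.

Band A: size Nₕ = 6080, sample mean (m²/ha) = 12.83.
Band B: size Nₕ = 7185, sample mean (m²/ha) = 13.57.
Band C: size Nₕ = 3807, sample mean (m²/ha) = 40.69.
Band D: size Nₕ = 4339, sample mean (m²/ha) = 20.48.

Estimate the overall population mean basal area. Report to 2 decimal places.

19.58

N = 21411; weights Wₕ = Nₕ/N = (0.2840, 0.3356, 0.1778, 0.2027).
x̄_st = Σ Wₕ·x̄ₕ = 0.2840·12.83 + 0.3356·13.57 + 0.1778·40.69 + 0.2027·20.48 ≈ 19.5823...
→ 19.58.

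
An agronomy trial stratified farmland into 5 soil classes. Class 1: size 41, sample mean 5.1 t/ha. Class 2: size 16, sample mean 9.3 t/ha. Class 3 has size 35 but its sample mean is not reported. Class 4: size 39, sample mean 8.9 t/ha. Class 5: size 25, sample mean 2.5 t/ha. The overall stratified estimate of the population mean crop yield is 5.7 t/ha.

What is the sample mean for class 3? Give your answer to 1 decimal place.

Σ Nₕx̄ₕ = N·μ, so 35·x̄_3 = 156·5.7 − (41·5.1 + 16·9.3 + 39·8.9 + 25·2.5).
= 889.2 − 767.5 = 121.7.
x̄_3 = 121.7 / 35 = 3.477... → 3.5.

3.5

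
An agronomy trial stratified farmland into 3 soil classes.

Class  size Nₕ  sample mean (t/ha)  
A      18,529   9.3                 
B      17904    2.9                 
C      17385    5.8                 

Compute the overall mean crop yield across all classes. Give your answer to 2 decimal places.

6.04

x̄_st = (Σ Nₕx̄ₕ) / (Σ Nₕ) = (18529·9.3 + 17904·2.9 + 17385·5.8) / 53818
= 325074.3 / 53818 = 6.0403... → 6.04.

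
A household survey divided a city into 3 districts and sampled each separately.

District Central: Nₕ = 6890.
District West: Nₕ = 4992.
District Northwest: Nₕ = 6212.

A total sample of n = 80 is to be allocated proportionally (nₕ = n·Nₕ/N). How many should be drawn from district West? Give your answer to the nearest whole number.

Share of district West = 4992/18094 = 0.27589.
Allocate 80 × 0.27589 = 22.071... → 22.

22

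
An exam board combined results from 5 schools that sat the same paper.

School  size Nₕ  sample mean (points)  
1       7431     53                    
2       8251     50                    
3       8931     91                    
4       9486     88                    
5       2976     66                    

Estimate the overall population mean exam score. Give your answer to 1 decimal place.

x̄_st = (Σ Nₕx̄ₕ) / (Σ Nₕ) = (7431·53 + 8251·50 + 8931·91 + 9486·88 + 2976·66) / 37075
= 2650298 / 37075 = 71.485... → 71.5.

71.5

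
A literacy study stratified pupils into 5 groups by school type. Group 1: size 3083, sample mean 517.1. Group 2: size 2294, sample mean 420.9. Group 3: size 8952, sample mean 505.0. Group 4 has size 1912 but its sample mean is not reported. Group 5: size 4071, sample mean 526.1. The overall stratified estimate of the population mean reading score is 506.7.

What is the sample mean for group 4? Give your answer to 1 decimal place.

N = 3083 + 2294 + 8952 + 1912 + 4071 = 20312.
Overall total = μ·N = 506.7·20312 = 10292090.4.
Subtract the known strata: 3083·517.1 + 2294·420.9 + 8952·505.0 + 4071·526.1 = 9222277.
Remaining total for group 4: 10292090.4 − 9222277 = 1069813.4.
Divide by its size: 1069813.4 / 1912 = 559.526... → 559.5.

559.5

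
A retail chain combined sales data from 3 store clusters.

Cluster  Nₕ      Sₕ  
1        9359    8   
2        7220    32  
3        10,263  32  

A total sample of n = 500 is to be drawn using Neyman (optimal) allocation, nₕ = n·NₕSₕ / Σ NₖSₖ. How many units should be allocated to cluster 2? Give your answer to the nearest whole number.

Σ NₕSₕ = 9359·8 + 7220·32 + 10263·32 = 634328.
Share for 2: 231040/634328 = 0.36423.
n_2 = 500 × 0.36423 = 182.114... → 182.

182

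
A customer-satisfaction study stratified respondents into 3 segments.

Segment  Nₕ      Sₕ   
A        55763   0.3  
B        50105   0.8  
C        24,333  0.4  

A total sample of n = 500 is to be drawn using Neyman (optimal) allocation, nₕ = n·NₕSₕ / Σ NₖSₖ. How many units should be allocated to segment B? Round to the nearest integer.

301

A: NₕSₕ = 55763·0.3 = 16728.9
B: NₕSₕ = 50105·0.8 = 40084
C: NₕSₕ = 24333·0.4 = 9733.2
Σ NₕSₕ = 66546.1.
n_B = 500·40084/66546.1 = 301.175... → 301.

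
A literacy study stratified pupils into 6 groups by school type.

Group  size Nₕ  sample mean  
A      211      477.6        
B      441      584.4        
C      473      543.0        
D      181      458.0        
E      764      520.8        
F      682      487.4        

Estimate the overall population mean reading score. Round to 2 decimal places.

519.09

N = 2752; weights Wₕ = Nₕ/N = (0.0767, 0.1602, 0.1719, 0.0658, 0.2776, 0.2478).
x̄_st = Σ Wₕ·x̄ₕ = 0.0767·477.6 + 0.1602·584.4 + 0.1719·543.0 + 0.0658·458.0 + 0.2776·520.8 + 0.2478·487.4 ≈ 519.0876...
→ 519.09.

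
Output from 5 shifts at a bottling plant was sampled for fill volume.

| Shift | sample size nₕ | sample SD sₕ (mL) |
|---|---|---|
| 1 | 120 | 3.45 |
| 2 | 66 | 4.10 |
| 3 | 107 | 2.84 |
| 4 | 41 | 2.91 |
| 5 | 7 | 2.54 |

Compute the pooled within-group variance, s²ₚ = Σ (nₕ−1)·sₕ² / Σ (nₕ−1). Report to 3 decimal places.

1: (120−1)·3.45² = 119·11.9025 = 1416.3975
2: (66−1)·4.10² = 65·16.81 = 1092.65
3: (107−1)·2.84² = 106·8.0656 = 854.9536
4: (41−1)·2.91² = 40·8.4681 = 338.724
5: (7−1)·2.54² = 6·6.4516 = 38.7096
Numerator = 3741.4347; denominator = Σ(nₕ−1) = 336.
s²ₚ = 3741.4347/336 = 11.13522... → 11.135.

11.135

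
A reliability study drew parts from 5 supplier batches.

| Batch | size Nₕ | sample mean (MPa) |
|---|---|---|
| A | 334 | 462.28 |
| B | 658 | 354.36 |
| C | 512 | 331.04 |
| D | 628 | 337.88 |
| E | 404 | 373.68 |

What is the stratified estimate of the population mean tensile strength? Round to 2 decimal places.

362.86

N = 2536; weights Wₕ = Nₕ/N = (0.1317, 0.2595, 0.2019, 0.2476, 0.1593).
x̄_st = Σ Wₕ·x̄ₕ = 0.1317·462.28 + 0.2595·354.36 + 0.2019·331.04 + 0.2476·337.88 + 0.1593·373.68 ≈ 362.8621...
→ 362.86.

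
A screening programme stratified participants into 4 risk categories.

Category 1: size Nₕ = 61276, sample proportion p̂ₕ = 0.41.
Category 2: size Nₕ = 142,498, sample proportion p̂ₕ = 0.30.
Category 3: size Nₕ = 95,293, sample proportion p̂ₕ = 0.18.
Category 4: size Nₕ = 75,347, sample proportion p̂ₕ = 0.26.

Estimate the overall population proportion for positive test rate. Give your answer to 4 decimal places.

0.2794

N = 61276 + 142498 + 95293 + 75347 = 374414.
Overall proportion = Σ (Nₕ/N)·p̂ₕ.
Σ Nₕp̂ₕ = 25123.16 + 42749.4 + 17152.74 + 19590.22 = 104615.52.
104615.52 / 374414 = 0.279411... → 0.2794.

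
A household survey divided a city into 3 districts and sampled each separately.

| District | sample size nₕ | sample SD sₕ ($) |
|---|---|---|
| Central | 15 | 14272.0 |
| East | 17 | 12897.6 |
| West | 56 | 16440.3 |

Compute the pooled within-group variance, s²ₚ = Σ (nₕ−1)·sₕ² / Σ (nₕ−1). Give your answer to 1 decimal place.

239750819.7

Central: (15−1)·14272.0² = 14·203689984 = 2851659776
East: (17−1)·12897.6² = 16·166348085.76 = 2661569372.16
West: (56−1)·16440.3² = 55·270283464.09 = 14865590524.95
Numerator = 20378819673.11; denominator = Σ(nₕ−1) = 85.
s²ₚ = 20378819673.11/85 = 239750819.684... → 239750819.7.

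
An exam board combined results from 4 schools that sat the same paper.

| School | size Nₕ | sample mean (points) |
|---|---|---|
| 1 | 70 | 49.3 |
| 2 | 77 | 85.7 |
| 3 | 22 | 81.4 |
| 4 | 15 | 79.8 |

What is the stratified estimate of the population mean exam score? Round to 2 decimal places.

70.86

x̄_st = (Σ Nₕx̄ₕ) / (Σ Nₕ) = (70·49.3 + 77·85.7 + 22·81.4 + 15·79.8) / 184
= 13037.7 / 184 = 70.8571... → 70.86.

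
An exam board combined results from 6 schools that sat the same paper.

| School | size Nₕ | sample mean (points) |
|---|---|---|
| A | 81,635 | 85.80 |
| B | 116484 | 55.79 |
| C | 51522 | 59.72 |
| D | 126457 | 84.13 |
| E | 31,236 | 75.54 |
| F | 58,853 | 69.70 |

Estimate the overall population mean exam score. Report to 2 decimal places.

72.25

x̄_st = (Σ Nₕx̄ₕ) / (Σ Nₕ) = (81635·85.80 + 116484·55.79 + 51522·59.72 + 126457·84.13 + 31236·75.54 + 58853·69.70) / 466187
= 33680268.15 / 466187 = 72.2463... → 72.25.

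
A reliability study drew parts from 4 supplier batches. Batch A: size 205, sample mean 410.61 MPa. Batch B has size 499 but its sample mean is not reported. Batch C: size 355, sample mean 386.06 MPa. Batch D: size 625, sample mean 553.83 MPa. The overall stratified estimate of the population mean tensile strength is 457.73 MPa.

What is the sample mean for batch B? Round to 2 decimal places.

407.71

Σ Nₕx̄ₕ = N·μ, so 499·x̄_B = 1684·457.73 − (205·410.61 + 355·386.06 + 625·553.83).
= 770817.32 − 567370.1 = 203447.22.
x̄_B = 203447.22 / 499 = 407.7099... → 407.71.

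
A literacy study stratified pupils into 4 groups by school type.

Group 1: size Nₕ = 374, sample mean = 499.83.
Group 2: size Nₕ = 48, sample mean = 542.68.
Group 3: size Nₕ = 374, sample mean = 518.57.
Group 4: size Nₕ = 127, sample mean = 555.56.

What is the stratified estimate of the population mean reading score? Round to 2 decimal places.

517.32

x̄_st = (Σ Nₕx̄ₕ) / (Σ Nₕ) = (374·499.83 + 48·542.68 + 374·518.57 + 127·555.56) / 923
= 477486.36 / 923 = 517.32 → 517.32.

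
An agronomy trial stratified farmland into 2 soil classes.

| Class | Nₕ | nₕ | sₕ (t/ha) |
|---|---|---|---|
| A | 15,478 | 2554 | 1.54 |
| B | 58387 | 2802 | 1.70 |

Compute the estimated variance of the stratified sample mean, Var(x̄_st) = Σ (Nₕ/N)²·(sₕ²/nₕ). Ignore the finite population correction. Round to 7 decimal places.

0.0006852

N = 73865; Wₕ = Nₕ/N.
class A: (15478/73865)²·1.54²/2554 = 0.0000407730
class B: (58387/73865)²·1.70²/2802 = 0.0006444432
Sum = 0.0006852162 → 0.0006852.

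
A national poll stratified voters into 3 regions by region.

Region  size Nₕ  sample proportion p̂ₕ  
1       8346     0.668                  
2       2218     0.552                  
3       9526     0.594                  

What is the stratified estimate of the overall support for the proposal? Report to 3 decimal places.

0.620

Wₕ = Nₕ/N with N = 20090: 0.4154, 0.1104, 0.4742.
p̂_st = 0.4154·0.668 + 0.1104·0.552 + 0.4742·0.594 ≈ 0.62010... → 0.620.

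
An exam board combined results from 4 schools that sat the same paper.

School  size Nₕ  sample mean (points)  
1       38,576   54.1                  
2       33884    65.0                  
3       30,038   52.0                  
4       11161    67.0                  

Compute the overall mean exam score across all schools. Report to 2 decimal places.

58.06

N = 38576 + 33884 + 30038 + 11161 = 113659.
Overall mean = Σ (Nₕ/N)·x̄ₕ — weight by population share, not a simple average.
Σ Nₕx̄ₕ = 38576·54.1 + 33884·65.0 + 30038·52.0 + 11161·67.0 = 2086961.6 + 2202460 + 1561976 + 747787 = 6599184.6.
Divide by N: 6599184.6 / 113659 = 58.0613... → 58.06.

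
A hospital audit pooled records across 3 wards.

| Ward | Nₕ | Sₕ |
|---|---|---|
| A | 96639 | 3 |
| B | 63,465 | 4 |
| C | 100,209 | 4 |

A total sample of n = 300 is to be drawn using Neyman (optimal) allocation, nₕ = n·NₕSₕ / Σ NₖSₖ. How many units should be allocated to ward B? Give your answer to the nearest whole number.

81

A: NₕSₕ = 96639·3 = 289917
B: NₕSₕ = 63465·4 = 253860
C: NₕSₕ = 100209·4 = 400836
Σ NₕSₕ = 944613.
n_B = 300·253860/944613 = 80.623... → 81.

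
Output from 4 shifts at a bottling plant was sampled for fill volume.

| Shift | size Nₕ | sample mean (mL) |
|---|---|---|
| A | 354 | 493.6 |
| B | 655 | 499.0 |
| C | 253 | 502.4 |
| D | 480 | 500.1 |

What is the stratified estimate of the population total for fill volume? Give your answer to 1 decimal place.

868734.6

Population total = Σ Nₕ·x̄ₕ (each stratum's size times its mean).
354·493.6 + 655·499.0 + 253·502.4 + 480·500.1 = 174734.4 + 326845 + 127107.2 + 240048 = 868734.6.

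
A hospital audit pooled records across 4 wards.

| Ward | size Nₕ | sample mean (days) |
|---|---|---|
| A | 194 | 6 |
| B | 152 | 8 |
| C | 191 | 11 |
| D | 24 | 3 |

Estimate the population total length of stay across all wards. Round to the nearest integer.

4553

Population total = Σ Nₕ·x̄ₕ (each stratum's size times its mean).
194·6 + 152·8 + 191·11 + 24·3 = 1164 + 1216 + 2101 + 72 = 4553.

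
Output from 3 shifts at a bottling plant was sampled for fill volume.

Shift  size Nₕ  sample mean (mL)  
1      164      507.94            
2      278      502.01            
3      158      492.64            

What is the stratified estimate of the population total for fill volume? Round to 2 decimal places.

1: 164·507.94 = 83302.16
2: 278·502.01 = 139558.78
3: 158·492.64 = 77837.12
τ̂ = Σ Nₕx̄ₕ = 300698.06.

300698.06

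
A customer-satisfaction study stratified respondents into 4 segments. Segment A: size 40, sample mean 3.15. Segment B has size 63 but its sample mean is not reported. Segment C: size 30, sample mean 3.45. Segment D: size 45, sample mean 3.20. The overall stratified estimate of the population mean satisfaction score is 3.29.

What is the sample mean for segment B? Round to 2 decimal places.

Σ Nₕx̄ₕ = N·μ, so 63·x̄_B = 178·3.29 − (40·3.15 + 30·3.45 + 45·3.20).
= 585.62 − 373.5 = 212.12.
x̄_B = 212.12 / 63 = 3.3670... → 3.37.

3.37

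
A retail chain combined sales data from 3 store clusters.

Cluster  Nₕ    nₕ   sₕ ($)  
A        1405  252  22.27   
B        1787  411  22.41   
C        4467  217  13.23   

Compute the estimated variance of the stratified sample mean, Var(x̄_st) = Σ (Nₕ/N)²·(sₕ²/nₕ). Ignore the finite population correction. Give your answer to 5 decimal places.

N = 7659. Term for each stratum: Wₕ²sₕ²/nₕ.
Var(x̄_st) = 0.06622903 + 0.06651918 + 0.27437701 = 0.40712522 → 0.40713.

0.40713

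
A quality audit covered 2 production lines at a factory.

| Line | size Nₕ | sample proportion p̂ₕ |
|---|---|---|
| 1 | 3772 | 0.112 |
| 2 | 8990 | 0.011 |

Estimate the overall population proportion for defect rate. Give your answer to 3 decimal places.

N = 3772 + 8990 = 12762.
Overall proportion = Σ (Nₕ/N)·p̂ₕ.
Σ Nₕp̂ₕ = 422.464 + 98.89 = 521.354.
521.354 / 12762 = 0.04085... → 0.041.

0.041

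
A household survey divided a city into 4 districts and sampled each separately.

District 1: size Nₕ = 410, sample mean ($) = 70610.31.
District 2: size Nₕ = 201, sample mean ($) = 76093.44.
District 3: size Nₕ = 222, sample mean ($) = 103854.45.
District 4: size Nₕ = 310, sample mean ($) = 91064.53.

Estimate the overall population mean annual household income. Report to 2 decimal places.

83578.92

N = 410 + 201 + 222 + 310 = 1143.
The stratified mean weights each stratum mean by its population share Nₕ/N.
Σ Nₕx̄ₕ = 410·70610.31 + 201·76093.44 + 222·103854.45 + 310·91064.53 = 28950227.1 + 15294781.44 + 23055687.9 + 28230004.3 = 95530700.74.
Divide by N: 95530700.74 / 1143 = 83578.9158... → 83578.92.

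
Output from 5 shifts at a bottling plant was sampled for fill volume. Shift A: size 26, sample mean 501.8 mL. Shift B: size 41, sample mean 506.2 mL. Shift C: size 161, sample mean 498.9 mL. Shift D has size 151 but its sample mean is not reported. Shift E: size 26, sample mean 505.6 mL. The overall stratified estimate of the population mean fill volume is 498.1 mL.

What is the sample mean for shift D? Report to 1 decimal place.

Σ Nₕx̄ₕ = N·μ, so 151·x̄_D = 405·498.1 − (26·501.8 + 41·506.2 + 161·498.9 + 26·505.6).
= 201730.5 − 127269.5 = 74461.
x̄_D = 74461 / 151 = 493.119... → 493.1.

493.1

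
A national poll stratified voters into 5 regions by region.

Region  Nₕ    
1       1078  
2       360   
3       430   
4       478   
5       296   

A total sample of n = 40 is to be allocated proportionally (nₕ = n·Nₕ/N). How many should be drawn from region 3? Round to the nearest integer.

7

N = 1078 + 360 + 430 + 478 + 296 = 2642.
n_3 = 40·430/2642 = 6.510... → 7.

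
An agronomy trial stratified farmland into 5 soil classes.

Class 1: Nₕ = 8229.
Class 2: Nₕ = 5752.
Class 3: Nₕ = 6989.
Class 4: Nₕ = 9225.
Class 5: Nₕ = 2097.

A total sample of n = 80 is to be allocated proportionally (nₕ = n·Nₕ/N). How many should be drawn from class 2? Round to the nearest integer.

14

Share of class 2 = 5752/32292 = 0.17812.
Allocate 80 × 0.17812 = 14.250... → 14.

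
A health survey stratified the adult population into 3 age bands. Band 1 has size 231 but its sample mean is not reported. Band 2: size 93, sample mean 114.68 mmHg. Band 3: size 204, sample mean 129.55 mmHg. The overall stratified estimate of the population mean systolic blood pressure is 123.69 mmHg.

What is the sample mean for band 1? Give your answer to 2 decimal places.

Σ Nₕx̄ₕ = N·μ, so 231·x̄_1 = 528·123.69 − (93·114.68 + 204·129.55).
= 65308.32 − 37093.44 = 28214.88.
x̄_1 = 28214.88 / 231 = 122.1423... → 122.14.

122.14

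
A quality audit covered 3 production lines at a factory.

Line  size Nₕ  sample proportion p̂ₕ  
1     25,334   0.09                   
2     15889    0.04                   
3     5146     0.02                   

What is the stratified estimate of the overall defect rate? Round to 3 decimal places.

N = 25334 + 15889 + 5146 = 46369.
Overall proportion = Σ (Nₕ/N)·p̂ₕ.
Σ Nₕp̂ₕ = 2280.06 + 635.56 + 102.92 = 3018.54.
3018.54 / 46369 = 0.06510... → 0.065.

0.065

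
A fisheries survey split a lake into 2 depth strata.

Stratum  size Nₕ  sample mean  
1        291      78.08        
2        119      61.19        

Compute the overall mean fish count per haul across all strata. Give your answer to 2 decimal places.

N = 410; weights Wₕ = Nₕ/N = (0.7098, 0.2902).
x̄_st = Σ Wₕ·x̄ₕ = 0.7098·78.08 + 0.2902·61.19 ≈ 73.1778...
→ 73.18.

73.18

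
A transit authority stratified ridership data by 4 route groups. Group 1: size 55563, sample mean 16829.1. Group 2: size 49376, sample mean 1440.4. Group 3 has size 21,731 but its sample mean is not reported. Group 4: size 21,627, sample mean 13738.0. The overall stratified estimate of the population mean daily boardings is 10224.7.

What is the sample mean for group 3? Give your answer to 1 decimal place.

9800.9

N = 55563 + 49376 + 21731 + 21627 = 148297.
Overall total = μ·N = 10224.7·148297 = 1516292335.9.
Subtract the known strata: 55563·16829.1 + 49376·1440.4 + 21627·13738.0 = 1303308199.7.
Remaining total for group 3: 1516292335.9 − 1303308199.7 = 212984136.2.
Divide by its size: 212984136.2 / 21731 = 9800.936... → 9800.9.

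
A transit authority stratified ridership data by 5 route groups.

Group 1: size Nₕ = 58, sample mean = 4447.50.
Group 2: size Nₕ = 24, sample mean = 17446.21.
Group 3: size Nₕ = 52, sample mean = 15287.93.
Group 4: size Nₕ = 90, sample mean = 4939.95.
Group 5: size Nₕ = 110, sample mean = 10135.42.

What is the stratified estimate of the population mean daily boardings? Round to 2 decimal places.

9075.23

N = 58 + 24 + 52 + 90 + 110 = 334.
Overall mean = Σ (Nₕ/N)·x̄ₕ — weight by population share, not a simple average.
Σ Nₕx̄ₕ = 58·4447.50 + 24·17446.21 + 52·15287.93 + 90·4939.95 + 110·10135.42 = 257955 + 418709.04 + 794972.36 + 444595.5 + 1114896.2 = 3031128.1.
Divide by N: 3031128.1 / 334 = 9075.2338... → 9075.23.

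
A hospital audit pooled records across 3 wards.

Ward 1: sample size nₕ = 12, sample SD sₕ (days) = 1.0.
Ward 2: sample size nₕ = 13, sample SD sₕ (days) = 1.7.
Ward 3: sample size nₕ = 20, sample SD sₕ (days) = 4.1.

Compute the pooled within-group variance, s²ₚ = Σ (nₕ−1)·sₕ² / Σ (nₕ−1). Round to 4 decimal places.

8.6921

1: (12−1)·1.0² = 11·1 = 11
2: (13−1)·1.7² = 12·2.89 = 34.68
3: (20−1)·4.1² = 19·16.81 = 319.39
Numerator = 365.07; denominator = Σ(nₕ−1) = 42.
s²ₚ = 365.07/42 = 8.692143... → 8.6921.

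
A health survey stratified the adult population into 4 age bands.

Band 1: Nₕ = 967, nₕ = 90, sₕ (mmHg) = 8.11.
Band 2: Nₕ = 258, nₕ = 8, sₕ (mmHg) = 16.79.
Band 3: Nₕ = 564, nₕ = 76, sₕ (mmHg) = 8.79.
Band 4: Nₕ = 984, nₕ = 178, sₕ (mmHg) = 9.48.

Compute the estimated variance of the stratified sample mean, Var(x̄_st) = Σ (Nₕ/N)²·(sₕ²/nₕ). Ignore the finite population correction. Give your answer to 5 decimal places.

0.49954

N = 2773. Term for each stratum: Wₕ²sₕ²/nₕ.
Var(x̄_st) = 0.08886943 + 0.30503599 + 0.04205548 + 0.06357511 = 0.49953601 → 0.49954.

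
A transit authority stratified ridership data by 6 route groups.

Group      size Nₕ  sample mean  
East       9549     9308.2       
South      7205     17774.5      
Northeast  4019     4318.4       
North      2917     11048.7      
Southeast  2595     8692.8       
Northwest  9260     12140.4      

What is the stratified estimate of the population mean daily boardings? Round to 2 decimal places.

11295.88

x̄_st = (Σ Nₕx̄ₕ) / (Σ Nₕ) = (9549·9308.2 + 7205·17774.5 + 4019·4318.4 + 2917·11048.7 + 2595·8692.8 + 9260·12140.4) / 35545
= 401511901.8 / 35545 = 11295.8757... → 11295.88.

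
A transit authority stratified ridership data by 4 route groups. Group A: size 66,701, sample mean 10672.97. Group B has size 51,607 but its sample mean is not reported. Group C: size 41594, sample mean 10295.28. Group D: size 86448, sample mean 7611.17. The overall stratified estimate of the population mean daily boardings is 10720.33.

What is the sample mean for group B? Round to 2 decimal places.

N = 66701 + 51607 + 41594 + 86448 = 246350.
Overall total = μ·N = 10720.33·246350 = 2640953295.5.
Subtract the known strata: 66701·10672.97 + 41594·10295.28 + 86448·7611.17 = 1798090072.45.
Remaining total for group B: 2640953295.5 − 1798090072.45 = 842863223.05.
Divide by its size: 842863223.05 / 51607 = 16332.3430... → 16332.34.

16332.34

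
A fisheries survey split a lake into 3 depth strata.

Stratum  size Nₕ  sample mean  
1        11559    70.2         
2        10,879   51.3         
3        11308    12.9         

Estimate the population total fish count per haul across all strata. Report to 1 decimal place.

1515407.7

1: 11559·70.2 = 811441.8
2: 10879·51.3 = 558092.7
3: 11308·12.9 = 145873.2
τ̂ = Σ Nₕx̄ₕ = 1515407.7.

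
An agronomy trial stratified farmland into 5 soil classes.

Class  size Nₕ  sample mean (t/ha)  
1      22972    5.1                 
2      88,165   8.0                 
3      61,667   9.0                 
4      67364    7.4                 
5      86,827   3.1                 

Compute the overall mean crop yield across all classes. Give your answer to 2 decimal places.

6.56

N = 22972 + 88165 + 61667 + 67364 + 86827 = 326995.
Overall mean = Σ (Nₕ/N)·x̄ₕ — weight by population share, not a simple average.
Σ Nₕx̄ₕ = 22972·5.1 + 88165·8.0 + 61667·9.0 + 67364·7.4 + 86827·3.1 = 117157.2 + 705320 + 555003 + 498493.6 + 269163.7 = 2145137.5.
Divide by N: 2145137.5 / 326995 = 6.5602... → 6.56.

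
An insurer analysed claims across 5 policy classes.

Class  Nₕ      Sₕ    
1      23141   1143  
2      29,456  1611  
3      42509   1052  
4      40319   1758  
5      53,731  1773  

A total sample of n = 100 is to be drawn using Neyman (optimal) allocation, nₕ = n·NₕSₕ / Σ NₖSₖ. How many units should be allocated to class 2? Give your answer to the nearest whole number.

Σ NₕSₕ = 23141·1143 + 29456·1611 + 42509·1052 + 40319·1758 + 53731·1773 = 284769112.
Share for 2: 47453616/284769112 = 0.16664.
n_2 = 100 × 0.16664 = 16.664... → 17.

17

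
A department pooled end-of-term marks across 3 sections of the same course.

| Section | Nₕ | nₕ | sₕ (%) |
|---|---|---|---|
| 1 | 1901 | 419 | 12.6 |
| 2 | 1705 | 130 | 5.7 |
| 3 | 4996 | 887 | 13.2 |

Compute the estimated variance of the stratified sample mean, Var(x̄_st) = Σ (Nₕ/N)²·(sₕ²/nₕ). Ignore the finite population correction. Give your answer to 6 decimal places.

N = 8602. Term for each stratum: Wₕ²sₕ²/nₕ.
Var(x̄_st) = 0.018505142 + 0.009818751 + 0.066262867 = 0.094586761 → 0.094587.

0.094587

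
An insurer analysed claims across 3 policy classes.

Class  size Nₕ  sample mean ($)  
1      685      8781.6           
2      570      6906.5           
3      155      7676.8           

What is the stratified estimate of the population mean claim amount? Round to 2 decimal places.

x̄_st = (Σ Nₕx̄ₕ) / (Σ Nₕ) = (685·8781.6 + 570·6906.5 + 155·7676.8) / 1410
= 11142005 / 1410 = 7902.1312... → 7902.13.

7902.13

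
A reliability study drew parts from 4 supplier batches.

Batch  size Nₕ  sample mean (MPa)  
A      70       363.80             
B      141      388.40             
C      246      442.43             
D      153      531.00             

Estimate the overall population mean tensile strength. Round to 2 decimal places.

443.13

x̄_st = (Σ Nₕx̄ₕ) / (Σ Nₕ) = (70·363.80 + 141·388.40 + 246·442.43 + 153·531.00) / 610
= 270311.18 / 610 = 443.1331... → 443.13.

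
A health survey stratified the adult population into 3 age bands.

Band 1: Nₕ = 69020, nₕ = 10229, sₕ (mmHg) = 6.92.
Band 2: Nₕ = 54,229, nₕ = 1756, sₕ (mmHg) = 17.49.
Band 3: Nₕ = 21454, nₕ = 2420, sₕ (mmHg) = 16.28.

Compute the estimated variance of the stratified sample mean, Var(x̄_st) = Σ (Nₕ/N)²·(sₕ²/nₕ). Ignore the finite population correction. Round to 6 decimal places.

N = 144703; Wₕ = Nₕ/N.
band 1: (69020/144703)²·6.92²/10229 = 0.001065059
band 2: (54229/144703)²·17.49²/1756 = 0.024466015
band 3: (21454/144703)²·16.28²/2420 = 0.002407437
Sum = 0.027938511 → 0.027939.

0.027939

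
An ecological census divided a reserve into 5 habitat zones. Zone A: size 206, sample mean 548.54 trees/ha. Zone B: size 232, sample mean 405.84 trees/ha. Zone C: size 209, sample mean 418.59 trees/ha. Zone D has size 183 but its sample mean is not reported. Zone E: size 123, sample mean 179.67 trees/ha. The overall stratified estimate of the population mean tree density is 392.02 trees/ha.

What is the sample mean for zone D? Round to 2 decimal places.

Σ Nₕx̄ₕ = N·μ, so 183·x̄_D = 953·392.02 − (206·548.54 + 232·405.84 + 209·418.59 + 123·179.67).
= 373595.06 − 316738.84 = 56856.22.
x̄_D = 56856.22 / 183 = 310.6897... → 310.69.

310.69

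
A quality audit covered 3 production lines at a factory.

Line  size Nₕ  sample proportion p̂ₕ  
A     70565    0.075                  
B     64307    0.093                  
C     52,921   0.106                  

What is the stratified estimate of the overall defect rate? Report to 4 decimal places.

0.0899

N = 70565 + 64307 + 52921 = 187793.
Overall proportion = Σ (Nₕ/N)·p̂ₕ.
Σ Nₕp̂ₕ = 5292.375 + 5980.551 + 5609.626 = 16882.552.
16882.552 / 187793 = 0.089900... → 0.0899.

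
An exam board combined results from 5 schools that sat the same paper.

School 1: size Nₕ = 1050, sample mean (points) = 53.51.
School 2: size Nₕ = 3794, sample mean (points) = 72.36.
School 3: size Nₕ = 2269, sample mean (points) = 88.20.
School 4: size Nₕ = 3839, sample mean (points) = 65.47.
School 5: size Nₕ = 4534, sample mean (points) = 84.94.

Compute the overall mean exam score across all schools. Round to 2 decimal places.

N = 15486; weights Wₕ = Nₕ/N = (0.0678, 0.2450, 0.1465, 0.2479, 0.2928).
x̄_st = Σ Wₕ·x̄ₕ = 0.0678·53.51 + 0.2450·72.36 + 0.1465·88.20 + 0.2479·65.47 + 0.2928·84.94 ≈ 75.3779...
→ 75.38.

75.38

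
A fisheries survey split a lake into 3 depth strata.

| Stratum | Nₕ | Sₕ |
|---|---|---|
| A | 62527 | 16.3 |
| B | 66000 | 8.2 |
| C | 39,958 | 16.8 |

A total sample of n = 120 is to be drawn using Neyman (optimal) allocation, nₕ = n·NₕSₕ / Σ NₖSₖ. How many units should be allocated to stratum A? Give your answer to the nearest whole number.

55

A: NₕSₕ = 62527·16.3 = 1019190.1
B: NₕSₕ = 66000·8.2 = 541200
C: NₕSₕ = 39958·16.8 = 671294.4
Σ NₕSₕ = 2231684.5.
n_A = 120·1019190.1/2231684.5 = 54.803... → 55.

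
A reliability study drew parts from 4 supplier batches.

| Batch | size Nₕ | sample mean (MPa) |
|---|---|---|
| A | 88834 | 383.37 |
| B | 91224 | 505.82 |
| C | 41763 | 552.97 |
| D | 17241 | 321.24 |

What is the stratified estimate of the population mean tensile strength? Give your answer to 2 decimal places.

N = 88834 + 91224 + 41763 + 17241 = 239062.
The stratified mean weights each stratum mean by its population share Nₕ/N.
Σ Nₕx̄ₕ = 88834·383.37 + 91224·505.82 + 41763·552.97 + 17241·321.24 = 34056290.58 + 46142923.68 + 23093686.11 + 5538498.84 = 108831399.21.
Divide by N: 108831399.21 / 239062 = 455.2434... → 455.24.

455.24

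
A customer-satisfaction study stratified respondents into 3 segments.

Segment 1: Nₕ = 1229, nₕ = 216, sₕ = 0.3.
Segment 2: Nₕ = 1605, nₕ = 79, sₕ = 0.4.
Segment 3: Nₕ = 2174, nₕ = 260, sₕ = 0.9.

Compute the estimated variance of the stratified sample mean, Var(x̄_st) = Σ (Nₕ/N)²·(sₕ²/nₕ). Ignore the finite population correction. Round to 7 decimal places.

N = 5008; Wₕ = Nₕ/N.
segment 1: (1229/5008)²·0.3²/216 = 0.0000250937
segment 2: (1605/5008)²·0.4²/79 = 0.0002080244
segment 3: (2174/5008)²·0.9²/260 = 0.0005870865
Sum = 0.0008202046 → 0.0008202.

0.0008202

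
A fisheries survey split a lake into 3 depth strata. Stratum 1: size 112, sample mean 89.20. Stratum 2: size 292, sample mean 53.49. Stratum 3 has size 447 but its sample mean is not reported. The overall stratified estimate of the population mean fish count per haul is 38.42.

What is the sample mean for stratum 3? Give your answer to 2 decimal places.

N = 112 + 292 + 447 = 851.
Overall total = μ·N = 38.42·851 = 32695.42.
Subtract the known strata: 112·89.20 + 292·53.49 = 25609.48.
Remaining total for stratum 3: 32695.42 − 25609.48 = 7085.94.
Divide by its size: 7085.94 / 447 = 15.8522... → 15.85.

15.85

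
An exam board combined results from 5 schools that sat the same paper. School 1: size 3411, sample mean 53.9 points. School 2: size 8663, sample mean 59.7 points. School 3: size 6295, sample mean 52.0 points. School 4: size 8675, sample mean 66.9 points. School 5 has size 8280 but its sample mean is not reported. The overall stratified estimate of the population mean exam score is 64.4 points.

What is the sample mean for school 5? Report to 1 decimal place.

Σ Nₕx̄ₕ = N·μ, so 8280·x̄_5 = 35324·64.4 − (3411·53.9 + 8663·59.7 + 6295·52.0 + 8675·66.9).
= 2274865.6 − 1608731.5 = 666134.1.
x̄_5 = 666134.1 / 8280 = 80.451... → 80.5.

80.5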